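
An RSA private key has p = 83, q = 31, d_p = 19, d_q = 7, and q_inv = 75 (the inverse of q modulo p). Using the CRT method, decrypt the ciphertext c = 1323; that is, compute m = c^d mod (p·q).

m₁ = c^(d_p) mod p: c ≡ 78 (mod 83), and 78^19 mod 83 = 9.
m₂ = c^(d_q) mod q: c ≡ 21 (mod 31), and 21^7 mod 31 = 11.
h = q_inv·(m₁ − m₂) mod p = 75·(9 − 11) mod 83 = 16.
m = m₂ + h·q = 11 + 16·31 = 507.

507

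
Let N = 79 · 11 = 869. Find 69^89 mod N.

15

Mod 79: 69 ≡ 69; by Fermat, exponent reduces to 89 mod 78 = 11; 69^11 ≡ 15 (mod 79).
Mod 11: 69 ≡ 3; by Fermat, exponent reduces to 89 mod 10 = 9; 3^9 ≡ 4 (mod 11).
Combine by CRT: x ≡ 15 (mod 79), x ≡ 4 (mod 11) ⇒ x ≡ 15 (mod 869).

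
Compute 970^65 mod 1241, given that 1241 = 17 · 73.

103

Mod 17: 970 ≡ 1; by Fermat, exponent reduces to 65 mod 16 = 1; 1^1 ≡ 1 (mod 17).
Mod 73: 970 ≡ 21; 21^65 ≡ 30 (mod 73).
Combine by CRT: x ≡ 1 (mod 17), x ≡ 30 (mod 73) ⇒ x ≡ 103 (mod 1241).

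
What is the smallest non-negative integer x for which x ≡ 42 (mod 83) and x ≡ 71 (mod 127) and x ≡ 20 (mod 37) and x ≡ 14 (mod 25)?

The moduli are pairwise coprime; N = 83·127·37·25 = 9750425.
N/83 = 117475; 117475 ≡ 30 (mod 83); 30·36 ≡ 1, so inverse 36.
N/127 = 76775; 76775 ≡ 67 (mod 127); 67·91 ≡ 1, so inverse 91.
N/37 = 263525; 263525 ≡ 11 (mod 37); 11·27 ≡ 1, so inverse 27.
N/25 = 390017; 390017 ≡ 17 (mod 25); 17·3 ≡ 1, so inverse 3.
x ≡ 42·117475·36 + 71·76775·91 + 20·263525·27 + 14·390017·3 = 832349689.
832349689 mod 9750425 = 3563564.

3563564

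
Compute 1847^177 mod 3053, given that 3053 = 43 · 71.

1208

Mod 43: 1847 ≡ 41; by Fermat, exponent reduces to 177 mod 42 = 9; 41^9 ≡ 4 (mod 43).
Mod 71: 1847 ≡ 1; by Fermat, exponent reduces to 177 mod 70 = 37; 1^37 ≡ 1 (mod 71).
Combine by CRT: x ≡ 4 (mod 43), x ≡ 1 (mod 71) ⇒ x ≡ 1208 (mod 3053).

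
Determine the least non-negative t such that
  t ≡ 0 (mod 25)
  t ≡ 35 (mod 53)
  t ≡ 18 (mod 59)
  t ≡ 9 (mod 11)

290475

The moduli are pairwise coprime; N = 25·53·59·11 = 859925.
N/25 = 34397; 34397 ≡ 22 (mod 25); 22·8 ≡ 1, so inverse 8.
N/53 = 16225; 16225 ≡ 7 (mod 53); 7·38 ≡ 1, so inverse 38.
N/59 = 14575; 14575 ≡ 2 (mod 59); 2·30 ≡ 1, so inverse 30.
N/11 = 78175; 78175 ≡ 9 (mod 11); 9·5 ≡ 1, so inverse 5.
t ≡ 0·34397·8 + 35·16225·38 + 18·14575·30 + 9·78175·5 = 32967625.
32967625 mod 859925 = 290475.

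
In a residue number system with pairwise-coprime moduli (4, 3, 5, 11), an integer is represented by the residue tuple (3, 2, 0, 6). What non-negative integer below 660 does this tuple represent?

215

The moduli are pairwise coprime; N = 4·3·5·11 = 660.
N/4 = 165; 165 ≡ 1 (mod 4), inverse 1.
N/3 = 220; 220 ≡ 1 (mod 3), inverse 1.
N/5 = 132; 132 ≡ 2 (mod 5); 2·3 ≡ 1, so inverse 3.
N/11 = 60; 60 ≡ 5 (mod 11); 5·9 ≡ 1, so inverse 9.
x ≡ 3·165·1 + 2·220·1 + 0·132·3 + 6·60·9 = 4175.
4175 mod 660 = 215.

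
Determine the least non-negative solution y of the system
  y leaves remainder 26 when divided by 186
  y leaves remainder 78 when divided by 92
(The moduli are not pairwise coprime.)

gcd(186, 92) = 2 and 2 | (78 − 26), so the pair is consistent; merging gives y ≡ 4862 (mod 8556), where 8556 = lcm(186, 92).
The solution is unique modulo lcm(186, 92) = 8556.

4862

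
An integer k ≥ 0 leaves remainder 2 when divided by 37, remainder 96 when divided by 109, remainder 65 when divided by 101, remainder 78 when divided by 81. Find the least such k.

31720731

From k ≡ 2 (mod 37) write k = 2 + 37t. Substituting into k ≡ 96 (mod 109) gives 37t ≡ 94 (mod 109), and since 37⁻¹ ≡ 56 (mod 109), t ≡ 32. Hence k ≡ 2 + 37·32 = 1186 (mod 4033).
From k ≡ 1186 (mod 4033) write k = 1186 + 4033t. Substituting into k ≡ 65 (mod 101) gives 4033t ≡ 91 (mod 101), and since 94⁻¹ ≡ 72 (mod 101), t ≡ 88. Hence k ≡ 1186 + 4033·88 = 356090 (mod 407333).
From k ≡ 356090 (mod 407333) write k = 356090 + 407333t. Substituting into k ≡ 78 (mod 81) gives 407333t ≡ 64 (mod 81), and since 65⁻¹ ≡ 5 (mod 81), t ≡ 77. Hence k ≡ 356090 + 407333·77 = 31720731 (mod 32993973).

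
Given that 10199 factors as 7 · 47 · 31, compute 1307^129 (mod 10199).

Mod 7: 1307 ≡ 5; by Fermat, exponent reduces to 129 mod 6 = 3; 5^3 ≡ 6 (mod 7).
Mod 47: 1307 ≡ 38; by Fermat, exponent reduces to 129 mod 46 = 37; 38^37 ≡ 39 (mod 47).
Mod 31: 1307 ≡ 5; by Fermat, exponent reduces to 129 mod 30 = 9; 5^9 ≡ 1 (mod 31).
Combine by CRT: x ≡ 6 (mod 7), x ≡ 39 (mod 47), x ≡ 1 (mod 31) ⇒ x ≡ 2295 (mod 10199).

2295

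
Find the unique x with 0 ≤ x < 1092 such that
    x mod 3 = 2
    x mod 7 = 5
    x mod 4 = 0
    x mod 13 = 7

The moduli are pairwise coprime; N = 3·7·4·13 = 1092.
N/3 = 364; 364 ≡ 1 (mod 3), inverse 1.
N/7 = 156; 156 ≡ 2 (mod 7); 2·4 ≡ 1, so inverse 4.
N/4 = 273; 273 ≡ 1 (mod 4), inverse 1.
N/13 = 84; 84 ≡ 6 (mod 13); 6·11 ≡ 1, so inverse 11.
x ≡ 2·364·1 + 5·156·4 + 0·273·1 + 7·84·11 = 10316.
10316 mod 1092 = 488.

488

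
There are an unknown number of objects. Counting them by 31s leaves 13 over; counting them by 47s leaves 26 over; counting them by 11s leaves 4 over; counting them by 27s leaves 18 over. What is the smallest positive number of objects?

From N ≡ 13 (mod 31) write N = 13 + 31t. Substituting into N ≡ 26 (mod 47) gives 31t ≡ 13 (mod 47), and since 31⁻¹ ≡ 44 (mod 47), t ≡ 8. Hence N ≡ 13 + 31·8 = 261 (mod 1457).
From N ≡ 261 (mod 1457) write N = 261 + 1457t. Substituting into N ≡ 4 (mod 11) gives 1457t ≡ 7 (mod 11), and since 5⁻¹ ≡ 9 (mod 11), t ≡ 8. Hence N ≡ 261 + 1457·8 = 11917 (mod 16027).
From N ≡ 11917 (mod 16027) write N = 11917 + 16027t. Substituting into N ≡ 18 (mod 27) gives 16027t ≡ 8 (mod 27), and since 16⁻¹ ≡ 22 (mod 27), t ≡ 14. Hence N ≡ 11917 + 16027·14 = 236295 (mod 432729).

236295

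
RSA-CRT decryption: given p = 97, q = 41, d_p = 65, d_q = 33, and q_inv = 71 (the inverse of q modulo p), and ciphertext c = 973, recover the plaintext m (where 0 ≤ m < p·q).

3287

m₁ = c^(d_p) mod p: c ≡ 3 (mod 97), and 3^65 mod 97 = 86.
m₂ = c^(d_q) mod q: c ≡ 30 (mod 41), and 30^33 mod 41 = 7.
h = q_inv·(m₁ − m₂) mod p = 71·(86 − 7) mod 97 = 80.
m = m₂ + h·q = 7 + 80·41 = 3287.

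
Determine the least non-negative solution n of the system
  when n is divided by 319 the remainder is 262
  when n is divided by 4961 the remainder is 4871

9832

Combine the congruences pairwise.
gcd(319, 4961) = 11 and 11 | (4871 − 262), so the pair is consistent; merging gives n ≡ 9832 (mod 143869), where 143869 = lcm(319, 4961).
The solution is unique modulo lcm(319, 4961) = 143869.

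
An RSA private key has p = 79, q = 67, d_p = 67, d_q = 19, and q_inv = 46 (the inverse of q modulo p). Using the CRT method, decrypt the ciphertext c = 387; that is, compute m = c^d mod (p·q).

410

m₁ = c^(d_p) mod p: c ≡ 71 (mod 79), and 71^67 mod 79 = 15.
m₂ = c^(d_q) mod q: c ≡ 52 (mod 67), and 52^19 mod 67 = 8.
h = q_inv·(m₁ − m₂) mod p = 46·(15 − 8) mod 79 = 6.
m = m₂ + h·q = 8 + 6·67 = 410.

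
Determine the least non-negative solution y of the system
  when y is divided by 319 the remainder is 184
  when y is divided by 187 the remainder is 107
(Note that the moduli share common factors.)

gcd(319, 187) = 11 and 11 | (107 − 184), so the pair is consistent; merging gives y ≡ 4969 (mod 5423), where 5423 = lcm(319, 187).
The solution is unique modulo lcm(319, 187) = 5423.

4969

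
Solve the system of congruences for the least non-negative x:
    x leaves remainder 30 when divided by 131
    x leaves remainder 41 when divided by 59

2519

From x ≡ 30 (mod 131) write x = 30 + 131t. Substituting into x ≡ 41 (mod 59) gives 131t ≡ 11 (mod 59), and since 13⁻¹ ≡ 50 (mod 59), t ≡ 19. Hence x ≡ 30 + 131·19 = 2519 (mod 7729).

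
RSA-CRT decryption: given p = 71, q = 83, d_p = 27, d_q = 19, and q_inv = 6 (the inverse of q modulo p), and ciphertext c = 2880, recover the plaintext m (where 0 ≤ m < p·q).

3488

m₁ = c^(d_p) mod p: c ≡ 40 (mod 71), and 40^27 mod 71 = 9.
m₂ = c^(d_q) mod q: c ≡ 58 (mod 83), and 58^19 mod 83 = 2.
h = q_inv·(m₁ − m₂) mod p = 6·(9 − 2) mod 71 = 42.
m = m₂ + h·q = 2 + 42·83 = 3488.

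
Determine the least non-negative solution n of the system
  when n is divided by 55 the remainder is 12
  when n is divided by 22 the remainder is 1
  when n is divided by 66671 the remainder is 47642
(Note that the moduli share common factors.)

gcd(55, 22) = 11 and 11 | (1 − 12), so the pair is consistent; merging gives n ≡ 67 (mod 110), where 110 = lcm(55, 22).
gcd(110, 66671) = 11 and 11 | (47642 − 67), so the pair is consistent; merging gives n ≡ 380997 (mod 666710), where 666710 = lcm(110, 66671).
The solution is unique modulo lcm(55, 22, 66671) = 666710.

380997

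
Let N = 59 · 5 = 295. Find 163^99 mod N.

Mod 59: 163 ≡ 45; by Fermat, exponent reduces to 99 mod 58 = 41; 45^41 ≡ 48 (mod 59).
Mod 5: 163 ≡ 3; by Fermat, exponent reduces to 99 mod 4 = 3; 3^3 ≡ 2 (mod 5).
Combine by CRT: x ≡ 48 (mod 59), x ≡ 2 (mod 5) ⇒ x ≡ 107 (mod 295).

107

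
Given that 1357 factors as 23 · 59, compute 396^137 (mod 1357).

89

Mod 23: 396 ≡ 5; by Fermat, exponent reduces to 137 mod 22 = 5; 5^5 ≡ 20 (mod 23).
Mod 59: 396 ≡ 42; by Fermat, exponent reduces to 137 mod 58 = 21; 42^21 ≡ 30 (mod 59).
Combine by CRT: x ≡ 20 (mod 23), x ≡ 30 (mod 59) ⇒ x ≡ 89 (mod 1357).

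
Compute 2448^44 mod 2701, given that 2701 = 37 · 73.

2332

Mod 37: 2448 ≡ 6; by Fermat, exponent reduces to 44 mod 36 = 8; 6^8 ≡ 1 (mod 37).
Mod 73: 2448 ≡ 39; 39^44 ≡ 69 (mod 73).
Combine by CRT: x ≡ 1 (mod 37), x ≡ 69 (mod 73) ⇒ x ≡ 2332 (mod 2701).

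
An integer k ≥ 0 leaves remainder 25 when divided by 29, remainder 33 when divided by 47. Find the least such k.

315

From k ≡ 25 (mod 29) write k = 25 + 29t. Substituting into k ≡ 33 (mod 47) gives 29t ≡ 8 (mod 47), and since 29⁻¹ ≡ 13 (mod 47), t ≡ 10. Hence k ≡ 25 + 29·10 = 315 (mod 1363).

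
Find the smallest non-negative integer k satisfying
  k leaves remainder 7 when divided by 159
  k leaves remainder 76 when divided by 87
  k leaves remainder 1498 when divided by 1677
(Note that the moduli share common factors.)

gcd(159, 87) = 3 and 3 | (76 − 7), so the pair is consistent; merging gives k ≡ 1120 (mod 4611), where 4611 = lcm(159, 87).
gcd(4611, 1677) = 3 and 3 | (1498 − 1120), so the pair is consistent; merging gives k ≡ 254725 (mod 2577549), where 2577549 = lcm(4611, 1677).
The solution is unique modulo lcm(159, 87, 1677) = 2577549.

254725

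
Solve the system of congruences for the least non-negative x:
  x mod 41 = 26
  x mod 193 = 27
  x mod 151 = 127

376570

The moduli are pairwise coprime; N = 41·193·151 = 1194863.
N/41 = 29143; 29143 ≡ 33 (mod 41); 33·5 ≡ 1, so inverse 5.
N/193 = 6191; 6191 ≡ 15 (mod 193); 15·103 ≡ 1, so inverse 103.
N/151 = 7913; 7913 ≡ 61 (mod 151); 61·52 ≡ 1, so inverse 52.
x ≡ 26·29143·5 + 27·6191·103 + 127·7913·52 = 73263213.
73263213 mod 1194863 = 376570.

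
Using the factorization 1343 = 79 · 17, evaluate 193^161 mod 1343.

1332

Mod 79: 193 ≡ 35; by Fermat, exponent reduces to 161 mod 78 = 5; 35^5 ≡ 68 (mod 79).
Mod 17: 193 ≡ 6; by Fermat, exponent reduces to 161 mod 16 = 1; 6^1 ≡ 6 (mod 17).
Combine by CRT: x ≡ 68 (mod 79), x ≡ 6 (mod 17) ⇒ x ≡ 1332 (mod 1343).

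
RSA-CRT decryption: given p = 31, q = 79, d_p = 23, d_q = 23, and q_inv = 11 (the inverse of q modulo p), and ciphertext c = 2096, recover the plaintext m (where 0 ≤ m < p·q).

1900

m₁ = c^(d_p) mod p: c ≡ 19 (mod 31), and 19^23 mod 31 = 9.
m₂ = c^(d_q) mod q: c ≡ 42 (mod 79), and 42^23 mod 79 = 4.
h = q_inv·(m₁ − m₂) mod p = 11·(9 − 4) mod 31 = 24.
m = m₂ + h·q = 4 + 24·79 = 1900.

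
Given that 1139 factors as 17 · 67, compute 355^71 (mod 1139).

Mod 17: 355 ≡ 15; by Fermat, exponent reduces to 71 mod 16 = 7; 15^7 ≡ 8 (mod 17).
Mod 67: 355 ≡ 20; by Fermat, exponent reduces to 71 mod 66 = 5; 20^5 ≡ 13 (mod 67).
Combine by CRT: x ≡ 8 (mod 17), x ≡ 13 (mod 67) ⇒ x ≡ 348 (mod 1139).

348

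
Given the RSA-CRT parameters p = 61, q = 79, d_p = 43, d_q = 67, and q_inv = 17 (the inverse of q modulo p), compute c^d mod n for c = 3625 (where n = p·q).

m₁ = c^(d_p) mod p: c ≡ 26 (mod 61), and 26^43 mod 61 = 10.
m₂ = c^(d_q) mod q: c ≡ 70 (mod 79), and 70^67 mod 79 = 48.
h = q_inv·(m₁ − m₂) mod p = 17·(10 − 48) mod 61 = 25.
m = m₂ + h·q = 48 + 25·79 = 2023.

2023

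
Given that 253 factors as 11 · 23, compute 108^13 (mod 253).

Mod 11: 108 ≡ 9; by Fermat, exponent reduces to 13 mod 10 = 3; 9^3 ≡ 3 (mod 11).
Mod 23: 108 ≡ 16; 16^13 ≡ 3 (mod 23).
Combine by CRT: x ≡ 3 (mod 11), x ≡ 3 (mod 23) ⇒ x ≡ 3 (mod 253).

3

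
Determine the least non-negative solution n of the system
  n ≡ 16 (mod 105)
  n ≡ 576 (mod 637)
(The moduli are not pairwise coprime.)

Combine the congruences pairwise.
gcd(105, 637) = 7 and 7 | (576 − 16), so the pair is consistent; merging gives n ≡ 6946 (mod 9555), where 9555 = lcm(105, 637).
The solution is unique modulo lcm(105, 637) = 9555.

6946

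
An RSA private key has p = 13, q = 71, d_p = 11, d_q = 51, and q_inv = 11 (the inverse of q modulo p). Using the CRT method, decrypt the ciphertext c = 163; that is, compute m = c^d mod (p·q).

m₁ = c^(d_p) mod p: c ≡ 7 (mod 13), and 7^11 mod 13 = 2.
m₂ = c^(d_q) mod q: c ≡ 21 (mod 71), and 21^51 mod 71 = 67.
h = q_inv·(m₁ − m₂) mod p = 11·(2 − 67) mod 13 = 0.
m = m₂ + h·q = 67 + 0·71 = 67.

67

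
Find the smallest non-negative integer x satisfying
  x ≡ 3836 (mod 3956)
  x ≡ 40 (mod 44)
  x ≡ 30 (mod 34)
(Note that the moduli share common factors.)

15704

gcd(3956, 44) = 4 and 4 | (40 − 3836), so the pair is consistent; merging gives x ≡ 15704 (mod 43516), where 43516 = lcm(3956, 44).
gcd(43516, 34) = 2 and 2 | (30 − 15704), so the pair is consistent; merging gives x ≡ 15704 (mod 739772), where 739772 = lcm(43516, 34).
The solution is unique modulo lcm(3956, 44, 34) = 739772.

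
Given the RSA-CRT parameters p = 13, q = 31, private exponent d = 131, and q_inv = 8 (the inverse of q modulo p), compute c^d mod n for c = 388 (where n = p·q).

357

d_p = d mod (p−1) = 131 mod 12 = 11; d_q = d mod (q−1) = 11.
m₁ = c^(d_p) mod p: c ≡ 11 (mod 13), and 11^11 mod 13 = 6.
m₂ = c^(d_q) mod q: c ≡ 16 (mod 31), and 16^11 mod 31 = 16.
h = q_inv·(m₁ − m₂) mod p = 8·(6 − 16) mod 13 = 11.
m = m₂ + h·q = 16 + 11·31 = 357.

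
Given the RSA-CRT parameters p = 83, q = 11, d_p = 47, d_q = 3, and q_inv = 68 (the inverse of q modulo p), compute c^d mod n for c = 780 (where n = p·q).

87

m₁ = c^(d_p) mod p: c ≡ 33 (mod 83), and 33^47 mod 83 = 4.
m₂ = c^(d_q) mod q: c ≡ 10 (mod 11), and 10^3 mod 11 = 10.
h = q_inv·(m₁ − m₂) mod p = 68·(4 − 10) mod 83 = 7.
m = m₂ + h·q = 10 + 7·11 = 87.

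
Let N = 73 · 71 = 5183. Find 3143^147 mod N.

2400

Mod 73: 3143 ≡ 4; by Fermat, exponent reduces to 147 mod 72 = 3; 4^3 ≡ 64 (mod 73).
Mod 71: 3143 ≡ 19; by Fermat, exponent reduces to 147 mod 70 = 7; 19^7 ≡ 57 (mod 71).
Combine by CRT: x ≡ 64 (mod 73), x ≡ 57 (mod 71) ⇒ x ≡ 2400 (mod 5183).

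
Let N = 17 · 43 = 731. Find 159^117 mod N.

432

Mod 17: 159 ≡ 6; by Fermat, exponent reduces to 117 mod 16 = 5; 6^5 ≡ 7 (mod 17).
Mod 43: 159 ≡ 30; by Fermat, exponent reduces to 117 mod 42 = 33; 30^33 ≡ 2 (mod 43).
Combine by CRT: x ≡ 7 (mod 17), x ≡ 2 (mod 43) ⇒ x ≡ 432 (mod 731).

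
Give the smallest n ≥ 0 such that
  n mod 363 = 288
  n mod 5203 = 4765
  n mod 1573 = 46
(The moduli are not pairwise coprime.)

Combine the congruences pairwise.
gcd(363, 5203) = 121 and 121 | (4765 − 288), so the pair is consistent; merging gives n ≡ 15171 (mod 15609), where 15609 = lcm(363, 5203).
gcd(15609, 1573) = 121 and 121 | (46 − 15171), so the pair is consistent; merging gives n ≡ 140043 (mod 202917), where 202917 = lcm(15609, 1573).
The solution is unique modulo lcm(363, 5203, 1573) = 202917.

140043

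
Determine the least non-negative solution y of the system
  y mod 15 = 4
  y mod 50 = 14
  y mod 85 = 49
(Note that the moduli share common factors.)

814

Combine the congruences pairwise.
gcd(15, 50) = 5 and 5 | (14 − 4), so the pair is consistent; merging gives y ≡ 64 (mod 150), where 150 = lcm(15, 50).
gcd(150, 85) = 5 and 5 | (49 − 64), so the pair is consistent; merging gives y ≡ 814 (mod 2550), where 2550 = lcm(150, 85).
The solution is unique modulo lcm(15, 50, 85) = 2550.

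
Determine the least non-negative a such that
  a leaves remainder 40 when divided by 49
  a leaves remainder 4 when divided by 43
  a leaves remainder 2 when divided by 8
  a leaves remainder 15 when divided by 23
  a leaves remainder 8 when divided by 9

2106746

The moduli are pairwise coprime; N = 49·43·8·23·9 = 3489192.
N/49 = 71208; 71208 ≡ 11 (mod 49); 11·9 ≡ 1, so inverse 9.
N/43 = 81144; 81144 ≡ 3 (mod 43); 3·29 ≡ 1, so inverse 29.
N/8 = 436149; 436149 ≡ 5 (mod 8); 5·5 ≡ 1, so inverse 5.
N/23 = 151704; 151704 ≡ 19 (mod 23); 19·17 ≡ 1, so inverse 17.
N/9 = 387688; 387688 ≡ 4 (mod 9); 4·7 ≡ 1, so inverse 7.
a ≡ 40·71208·9 + 4·81144·29 + 2·436149·5 + 15·151704·17 + 8·387688·7 = 99804122.
99804122 mod 3489192 = 2106746.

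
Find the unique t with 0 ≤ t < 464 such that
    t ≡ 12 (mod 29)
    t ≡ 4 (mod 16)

244

Combine the congruences pairwise.
From t ≡ 12 (mod 29) write t = 12 + 29s. Substituting into t ≡ 4 (mod 16) gives 29s ≡ 8 (mod 16), and since 13⁻¹ ≡ 5 (mod 16), s ≡ 8. Hence t ≡ 12 + 29·8 = 244 (mod 464).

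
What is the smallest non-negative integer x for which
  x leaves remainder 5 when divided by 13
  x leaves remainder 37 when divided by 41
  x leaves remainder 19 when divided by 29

14838

From x ≡ 5 (mod 13) write x = 5 + 13t. Substituting into x ≡ 37 (mod 41) gives 13t ≡ 32 (mod 41), and since 13⁻¹ ≡ 19 (mod 41), t ≡ 34. Hence x ≡ 5 + 13·34 = 447 (mod 533).
From x ≡ 447 (mod 533) write x = 447 + 533t. Substituting into x ≡ 19 (mod 29) gives 533t ≡ 7 (mod 29), and since 11⁻¹ ≡ 8 (mod 29), t ≡ 27. Hence x ≡ 447 + 533·27 = 14838 (mod 15457).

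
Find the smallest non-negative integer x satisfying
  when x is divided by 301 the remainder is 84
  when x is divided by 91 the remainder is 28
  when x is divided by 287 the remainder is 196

Combine the congruences pairwise.
gcd(301, 91) = 7 and 7 | (28 − 84), so the pair is consistent; merging gives x ≡ 3395 (mod 3913), where 3913 = lcm(301, 91).
gcd(3913, 287) = 7 and 7 | (196 − 3395), so the pair is consistent; merging gives x ≡ 101220 (mod 160433), where 160433 = lcm(3913, 287).
The solution is unique modulo lcm(301, 91, 287) = 160433.

101220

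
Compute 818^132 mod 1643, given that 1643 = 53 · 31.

531

Mod 53: 818 ≡ 23; by Fermat, exponent reduces to 132 mod 52 = 28; 23^28 ≡ 1 (mod 53).
Mod 31: 818 ≡ 12; by Fermat, exponent reduces to 132 mod 30 = 12; 12^12 ≡ 4 (mod 31).
Combine by CRT: x ≡ 1 (mod 53), x ≡ 4 (mod 31) ⇒ x ≡ 531 (mod 1643).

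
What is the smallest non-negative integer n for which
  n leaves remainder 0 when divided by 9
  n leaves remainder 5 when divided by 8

45

From n ≡ 0 (mod 9) write n = 0 + 9t. Substituting into n ≡ 5 (mod 8) gives 9t ≡ 5 (mod 8), and since 1⁻¹ ≡ 1 (mod 8), t ≡ 5. Hence n ≡ 0 + 9·5 = 45 (mod 72).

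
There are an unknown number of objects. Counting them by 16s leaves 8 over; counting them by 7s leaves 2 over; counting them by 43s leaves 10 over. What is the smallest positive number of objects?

From N ≡ 8 (mod 16) write N = 8 + 16t. Substituting into N ≡ 2 (mod 7) gives 16t ≡ 1 (mod 7), and since 2⁻¹ ≡ 4 (mod 7), t ≡ 4. Hence N ≡ 8 + 16·4 = 72 (mod 112).
From N ≡ 72 (mod 112) write N = 72 + 112t. Substituting into N ≡ 10 (mod 43) gives 112t ≡ 24 (mod 43), and since 26⁻¹ ≡ 5 (mod 43), t ≡ 34. Hence N ≡ 72 + 112·34 = 3880 (mod 4816).

3880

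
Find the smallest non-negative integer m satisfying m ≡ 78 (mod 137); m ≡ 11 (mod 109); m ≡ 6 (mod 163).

From m ≡ 78 (mod 137) write m = 78 + 137t. Substituting into m ≡ 11 (mod 109) gives 137t ≡ 42 (mod 109), and since 28⁻¹ ≡ 74 (mod 109), t ≡ 56. Hence m ≡ 78 + 137·56 = 7750 (mod 14933).
From m ≡ 7750 (mod 14933) write m = 7750 + 14933t. Substituting into m ≡ 6 (mod 163) gives 14933t ≡ 80 (mod 163), and since 100⁻¹ ≡ 119 (mod 163), t ≡ 66. Hence m ≡ 7750 + 14933·66 = 993328 (mod 2434079).

993328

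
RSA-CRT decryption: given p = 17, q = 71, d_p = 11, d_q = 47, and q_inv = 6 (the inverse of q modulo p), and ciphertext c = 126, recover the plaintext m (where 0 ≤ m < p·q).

m₁ = c^(d_p) mod p: c ≡ 7 (mod 17), and 7^11 mod 17 = 14.
m₂ = c^(d_q) mod q: c ≡ 55 (mod 71), and 55^47 mod 71 = 44.
h = q_inv·(m₁ − m₂) mod p = 6·(14 − 44) mod 17 = 7.
m = m₂ + h·q = 44 + 7·71 = 541.

541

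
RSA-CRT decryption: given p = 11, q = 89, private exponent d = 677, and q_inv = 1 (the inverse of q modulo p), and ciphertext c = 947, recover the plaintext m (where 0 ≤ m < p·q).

100

d_p = d mod (p−1) = 677 mod 10 = 7; d_q = d mod (q−1) = 61.
m₁ = c^(d_p) mod p: c ≡ 1 (mod 11), and 1^7 mod 11 = 1.
m₂ = c^(d_q) mod q: c ≡ 57 (mod 89), and 57^61 mod 89 = 11.
h = q_inv·(m₁ − m₂) mod p = 1·(1 − 11) mod 11 = 1.
m = m₂ + h·q = 11 + 1·89 = 100.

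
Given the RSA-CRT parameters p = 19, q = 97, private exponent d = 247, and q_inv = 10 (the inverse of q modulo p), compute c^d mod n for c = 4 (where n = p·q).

864

d_p = d mod (p−1) = 247 mod 18 = 13; d_q = d mod (q−1) = 55.
m₁ = c^(d_p) mod p: c ≡ 4 (mod 19), and 4^13 mod 19 = 9.
m₂ = c^(d_q) mod q: c ≡ 4 (mod 97), and 4^55 mod 97 = 88.
h = q_inv·(m₁ − m₂) mod p = 10·(9 − 88) mod 19 = 8.
m = m₂ + h·q = 88 + 8·97 = 864.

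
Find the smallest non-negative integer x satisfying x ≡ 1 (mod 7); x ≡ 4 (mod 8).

36

From x ≡ 1 (mod 7) write x = 1 + 7t. Substituting into x ≡ 4 (mod 8) gives 7t ≡ 3 (mod 8), and since 7⁻¹ ≡ 7 (mod 8), t ≡ 5. Hence x ≡ 1 + 7·5 = 36 (mod 56).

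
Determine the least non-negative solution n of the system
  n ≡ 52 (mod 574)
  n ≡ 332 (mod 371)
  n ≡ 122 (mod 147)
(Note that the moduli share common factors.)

gcd(574, 371) = 7 and 7 | (332 − 52), so the pair is consistent; merging gives n ≡ 9236 (mod 30422), where 30422 = lcm(574, 371).
gcd(30422, 147) = 7 and 7 | (122 − 9236), so the pair is consistent; merging gives n ≡ 9236 (mod 638862), where 638862 = lcm(30422, 147).
The solution is unique modulo lcm(574, 371, 147) = 638862.

9236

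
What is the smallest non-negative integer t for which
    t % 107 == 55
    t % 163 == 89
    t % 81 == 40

1180372

The moduli are pairwise coprime; N = 107·163·81 = 1412721.
N/107 = 13203; 13203 ≡ 42 (mod 107); 42·79 ≡ 1, so inverse 79.
N/163 = 8667; 8667 ≡ 28 (mod 163); 28·99 ≡ 1, so inverse 99.
N/81 = 17441; 17441 ≡ 26 (mod 81); 26·53 ≡ 1, so inverse 53.
t ≡ 55·13203·79 + 89·8667·99 + 40·17441·53 = 170706892.
170706892 mod 1412721 = 1180372.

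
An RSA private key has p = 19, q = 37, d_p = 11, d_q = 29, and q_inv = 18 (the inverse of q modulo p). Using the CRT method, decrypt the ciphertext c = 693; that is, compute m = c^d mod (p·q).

233

m₁ = c^(d_p) mod p: c ≡ 9 (mod 19), and 9^11 mod 19 = 5.
m₂ = c^(d_q) mod q: c ≡ 27 (mod 37), and 27^29 mod 37 = 11.
h = q_inv·(m₁ − m₂) mod p = 18·(5 − 11) mod 19 = 6.
m = m₂ + h·q = 11 + 6·37 = 233.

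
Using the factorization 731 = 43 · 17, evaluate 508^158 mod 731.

Mod 43: 508 ≡ 35; by Fermat, exponent reduces to 158 mod 42 = 32; 35^32 ≡ 11 (mod 43).
Mod 17: 508 ≡ 15; by Fermat, exponent reduces to 158 mod 16 = 14; 15^14 ≡ 13 (mod 17).
Combine by CRT: x ≡ 11 (mod 43), x ≡ 13 (mod 17) ⇒ x ≡ 183 (mod 731).

183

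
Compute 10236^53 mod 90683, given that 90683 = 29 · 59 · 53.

39439

Mod 29: 10236 ≡ 28; by Fermat, exponent reduces to 53 mod 28 = 25; 28^25 ≡ 28 (mod 29).
Mod 59: 10236 ≡ 29; 29^53 ≡ 27 (mod 59).
Mod 53: 10236 ≡ 7; by Fermat, exponent reduces to 53 mod 52 = 1; 7^1 ≡ 7 (mod 53).
Combine by CRT: x ≡ 28 (mod 29), x ≡ 27 (mod 59), x ≡ 7 (mod 53) ⇒ x ≡ 39439 (mod 90683).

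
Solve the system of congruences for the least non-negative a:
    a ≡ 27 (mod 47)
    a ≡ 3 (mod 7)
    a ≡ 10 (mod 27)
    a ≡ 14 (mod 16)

118702

The moduli are pairwise coprime; N = 47·7·27·16 = 142128.
N/47 = 3024; 3024 ≡ 16 (mod 47); 16·3 ≡ 1, so inverse 3.
N/7 = 20304; 20304 ≡ 4 (mod 7); 4·2 ≡ 1, so inverse 2.
N/27 = 5264; 5264 ≡ 26 (mod 27); 26·26 ≡ 1, so inverse 26.
N/16 = 8883; 8883 ≡ 3 (mod 16); 3·11 ≡ 1, so inverse 11.
a ≡ 27·3024·3 + 3·20304·2 + 10·5264·26 + 14·8883·11 = 3103390.
3103390 mod 142128 = 118702.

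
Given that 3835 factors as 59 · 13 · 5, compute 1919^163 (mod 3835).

Mod 59: 1919 ≡ 31; by Fermat, exponent reduces to 163 mod 58 = 47; 31^47 ≡ 34 (mod 59).
Mod 13: 1919 ≡ 8; by Fermat, exponent reduces to 163 mod 12 = 7; 8^7 ≡ 5 (mod 13).
Mod 5: 1919 ≡ 4; by Fermat, exponent reduces to 163 mod 4 = 3; 4^3 ≡ 4 (mod 5).
Combine by CRT: x ≡ 34 (mod 59), x ≡ 5 (mod 13), x ≡ 4 (mod 5) ⇒ x ≡ 1214 (mod 3835).

1214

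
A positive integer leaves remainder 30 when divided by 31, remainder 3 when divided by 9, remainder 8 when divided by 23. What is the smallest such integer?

2262

The moduli are pairwise coprime; M = 31·9·23 = 6417.
M/31 = 207; 207 ≡ 21 (mod 31); 21·3 ≡ 1, so inverse 3.
M/9 = 713; 713 ≡ 2 (mod 9); 2·5 ≡ 1, so inverse 5.
M/23 = 279; 279 ≡ 3 (mod 23); 3·8 ≡ 1, so inverse 8.
n ≡ 30·207·3 + 3·713·5 + 8·279·8 = 47181.
47181 mod 6417 = 2262.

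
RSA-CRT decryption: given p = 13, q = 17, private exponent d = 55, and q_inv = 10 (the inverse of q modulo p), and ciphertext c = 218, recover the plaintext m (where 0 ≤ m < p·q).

23

d_p = d mod (p−1) = 55 mod 12 = 7; d_q = d mod (q−1) = 7.
m₁ = c^(d_p) mod p: c ≡ 10 (mod 13), and 10^7 mod 13 = 10.
m₂ = c^(d_q) mod q: c ≡ 14 (mod 17), and 14^7 mod 17 = 6.
h = q_inv·(m₁ − m₂) mod p = 10·(10 − 6) mod 13 = 1.
m = m₂ + h·q = 6 + 1·17 = 23.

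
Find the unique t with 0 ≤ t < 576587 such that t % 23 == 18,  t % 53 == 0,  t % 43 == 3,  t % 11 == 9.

The moduli are pairwise coprime; N = 23·53·43·11 = 576587.
N/23 = 25069; 25069 ≡ 22 (mod 23); 22·22 ≡ 1, so inverse 22.
N/53 = 10879; 10879 ≡ 14 (mod 53); 14·19 ≡ 1, so inverse 19.
N/43 = 13409; 13409 ≡ 36 (mod 43); 36·6 ≡ 1, so inverse 6.
N/11 = 52417; 52417 ≡ 2 (mod 11); 2·6 ≡ 1, so inverse 6.
t ≡ 18·25069·22 + 0·10879·19 + 3·13409·6 + 9·52417·6 = 12999204.
12999204 mod 576587 = 314290.

314290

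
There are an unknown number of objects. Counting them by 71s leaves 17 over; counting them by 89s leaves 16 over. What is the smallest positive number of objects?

Combine the congruences pairwise.
From N ≡ 17 (mod 71) write N = 17 + 71t. Substituting into N ≡ 16 (mod 89) gives 71t ≡ 88 (mod 89), and since 71⁻¹ ≡ 84 (mod 89), t ≡ 5. Hence N ≡ 17 + 71·5 = 372 (mod 6319).

372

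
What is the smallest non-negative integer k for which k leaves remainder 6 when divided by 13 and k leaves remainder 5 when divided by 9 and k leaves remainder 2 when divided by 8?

266

The moduli are pairwise coprime; N = 13·9·8 = 936.
N/13 = 72; 72 ≡ 7 (mod 13); 7·2 ≡ 1, so inverse 2.
N/9 = 104; 104 ≡ 5 (mod 9); 5·2 ≡ 1, so inverse 2.
N/8 = 117; 117 ≡ 5 (mod 8); 5·5 ≡ 1, so inverse 5.
k ≡ 6·72·2 + 5·104·2 + 2·117·5 = 3074.
3074 mod 936 = 266.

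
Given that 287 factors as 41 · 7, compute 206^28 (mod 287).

165

Mod 41: 206 ≡ 1; 1^28 ≡ 1 (mod 41).
Mod 7: 206 ≡ 3; by Fermat, exponent reduces to 28 mod 6 = 4; 3^4 ≡ 4 (mod 7).
Combine by CRT: x ≡ 1 (mod 41), x ≡ 4 (mod 7) ⇒ x ≡ 165 (mod 287).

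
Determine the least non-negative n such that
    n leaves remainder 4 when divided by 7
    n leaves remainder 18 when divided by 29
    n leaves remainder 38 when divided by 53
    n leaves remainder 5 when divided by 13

7935

The moduli are pairwise coprime; M = 7·29·53·13 = 139867.
M/7 = 19981; 19981 ≡ 3 (mod 7); 3·5 ≡ 1, so inverse 5.
M/29 = 4823; 4823 ≡ 9 (mod 29); 9·13 ≡ 1, so inverse 13.
M/53 = 2639; 2639 ≡ 42 (mod 53); 42·24 ≡ 1, so inverse 24.
M/13 = 10759; 10759 ≡ 8 (mod 13); 8·5 ≡ 1, so inverse 5.
n ≡ 4·19981·5 + 18·4823·13 + 38·2639·24 + 5·10759·5 = 4203945.
4203945 mod 139867 = 7935.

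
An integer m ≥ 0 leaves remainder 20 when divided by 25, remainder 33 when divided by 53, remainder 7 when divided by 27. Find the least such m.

21445

The moduli are pairwise coprime; N = 25·53·27 = 35775.
N/25 = 1431; 1431 ≡ 6 (mod 25); 6·21 ≡ 1, so inverse 21.
N/53 = 675; 675 ≡ 39 (mod 53); 39·34 ≡ 1, so inverse 34.
N/27 = 1325; 1325 ≡ 2 (mod 27); 2·14 ≡ 1, so inverse 14.
m ≡ 20·1431·21 + 33·675·34 + 7·1325·14 = 1488220.
1488220 mod 35775 = 21445.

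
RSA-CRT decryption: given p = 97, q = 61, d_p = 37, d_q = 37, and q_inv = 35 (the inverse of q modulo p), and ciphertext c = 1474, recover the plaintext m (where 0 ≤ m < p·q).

m₁ = c^(d_p) mod p: c ≡ 19 (mod 97), and 19^37 mod 97 = 77.
m₂ = c^(d_q) mod q: c ≡ 10 (mod 61), and 10^37 mod 61 = 35.
h = q_inv·(m₁ − m₂) mod p = 35·(77 − 35) mod 97 = 15.
m = m₂ + h·q = 35 + 15·61 = 950.

950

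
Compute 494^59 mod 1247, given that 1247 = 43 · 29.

Mod 43: 494 ≡ 21; by Fermat, exponent reduces to 59 mod 42 = 17; 21^17 ≡ 16 (mod 43).
Mod 29: 494 ≡ 1; by Fermat, exponent reduces to 59 mod 28 = 3; 1^3 ≡ 1 (mod 29).
Combine by CRT: x ≡ 16 (mod 43), x ≡ 1 (mod 29) ⇒ x ≡ 59 (mod 1247).

59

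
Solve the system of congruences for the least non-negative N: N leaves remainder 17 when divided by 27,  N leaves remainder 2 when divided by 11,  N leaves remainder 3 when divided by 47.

4985

The moduli are pairwise coprime; M = 27·11·47 = 13959.
M/27 = 517; 517 ≡ 4 (mod 27); 4·7 ≡ 1, so inverse 7.
M/11 = 1269; 1269 ≡ 4 (mod 11); 4·3 ≡ 1, so inverse 3.
M/47 = 297; 297 ≡ 15 (mod 47); 15·22 ≡ 1, so inverse 22.
N ≡ 17·517·7 + 2·1269·3 + 3·297·22 = 88739.
88739 mod 13959 = 4985.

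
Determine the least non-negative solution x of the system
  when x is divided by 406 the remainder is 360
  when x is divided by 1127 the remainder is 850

gcd(406, 1127) = 7 and 7 | (850 − 360), so the pair is consistent; merging gives x ≡ 57200 (mod 65366), where 65366 = lcm(406, 1127).
The solution is unique modulo lcm(406, 1127) = 65366.

57200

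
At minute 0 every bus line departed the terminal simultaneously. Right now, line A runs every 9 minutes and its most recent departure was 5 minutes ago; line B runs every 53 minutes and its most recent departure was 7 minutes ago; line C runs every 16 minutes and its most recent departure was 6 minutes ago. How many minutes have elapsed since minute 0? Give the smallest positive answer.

The moduli are pairwise coprime; N = 9·53·16 = 7632.
N/9 = 848; 848 ≡ 2 (mod 9); 2·5 ≡ 1, so inverse 5.
N/53 = 144; 144 ≡ 38 (mod 53); 38·7 ≡ 1, so inverse 7.
N/16 = 477; 477 ≡ 13 (mod 16); 13·5 ≡ 1, so inverse 5.
t ≡ 5·848·5 + 7·144·7 + 6·477·5 = 42566.
42566 mod 7632 = 4406.

4406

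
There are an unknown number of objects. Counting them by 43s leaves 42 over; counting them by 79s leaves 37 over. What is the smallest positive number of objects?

2407

Combine the congruences pairwise.
From N ≡ 42 (mod 43) write N = 42 + 43t. Substituting into N ≡ 37 (mod 79) gives 43t ≡ 74 (mod 79), and since 43⁻¹ ≡ 68 (mod 79), t ≡ 55. Hence N ≡ 42 + 43·55 = 2407 (mod 3397).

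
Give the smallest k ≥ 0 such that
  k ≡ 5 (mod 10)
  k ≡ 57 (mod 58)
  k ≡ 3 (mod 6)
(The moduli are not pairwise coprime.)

405

gcd(10, 58) = 2 and 2 | (57 − 5), so the pair is consistent; merging gives k ≡ 115 (mod 290), where 290 = lcm(10, 58).
gcd(290, 6) = 2 and 2 | (3 − 115), so the pair is consistent; merging gives k ≡ 405 (mod 870), where 870 = lcm(290, 6).
The solution is unique modulo lcm(10, 58, 6) = 870.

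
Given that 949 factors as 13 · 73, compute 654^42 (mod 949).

Mod 13: 654 ≡ 4; by Fermat, exponent reduces to 42 mod 12 = 6; 4^6 ≡ 1 (mod 13).
Mod 73: 654 ≡ 70; 70^42 ≡ 72 (mod 73).
Combine by CRT: x ≡ 1 (mod 13), x ≡ 72 (mod 73) ⇒ x ≡ 729 (mod 949).

729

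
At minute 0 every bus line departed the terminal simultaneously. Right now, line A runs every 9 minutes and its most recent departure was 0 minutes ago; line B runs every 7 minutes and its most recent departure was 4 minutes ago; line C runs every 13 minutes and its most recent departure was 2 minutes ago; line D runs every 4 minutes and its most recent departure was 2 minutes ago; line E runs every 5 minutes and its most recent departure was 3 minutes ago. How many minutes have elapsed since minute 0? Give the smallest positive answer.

3798

The moduli are pairwise coprime; N = 9·7·13·4·5 = 16380.
N/9 = 1820; 1820 ≡ 2 (mod 9); 2·5 ≡ 1, so inverse 5.
N/7 = 2340; 2340 ≡ 2 (mod 7); 2·4 ≡ 1, so inverse 4.
N/13 = 1260; 1260 ≡ 12 (mod 13); 12·12 ≡ 1, so inverse 12.
N/4 = 4095; 4095 ≡ 3 (mod 4); 3·3 ≡ 1, so inverse 3.
N/5 = 3276; 3276 ≡ 1 (mod 5), inverse 1.
t ≡ 0·1820·5 + 4·2340·4 + 2·1260·12 + 2·4095·3 + 3·3276·1 = 102078.
102078 mod 16380 = 3798.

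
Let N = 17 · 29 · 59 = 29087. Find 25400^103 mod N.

Mod 17: 25400 ≡ 2; by Fermat, exponent reduces to 103 mod 16 = 7; 2^7 ≡ 9 (mod 17).
Mod 29: 25400 ≡ 25; by Fermat, exponent reduces to 103 mod 28 = 19; 25^19 ≡ 20 (mod 29).
Mod 59: 25400 ≡ 30; by Fermat, exponent reduces to 103 mod 58 = 45; 30^45 ≡ 50 (mod 59).
Combine by CRT: x ≡ 9 (mod 17), x ≡ 20 (mod 29), x ≡ 50 (mod 59) ⇒ x ≡ 23945 (mod 29087).

23945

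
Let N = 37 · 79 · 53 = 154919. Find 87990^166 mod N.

110997

Mod 37: 87990 ≡ 4; by Fermat, exponent reduces to 166 mod 36 = 22; 4^22 ≡ 34 (mod 37).
Mod 79: 87990 ≡ 63; by Fermat, exponent reduces to 166 mod 78 = 10; 63^10 ≡ 2 (mod 79).
Mod 53: 87990 ≡ 10; by Fermat, exponent reduces to 166 mod 52 = 10; 10^10 ≡ 15 (mod 53).
Combine by CRT: x ≡ 34 (mod 37), x ≡ 2 (mod 79), x ≡ 15 (mod 53) ⇒ x ≡ 110997 (mod 154919).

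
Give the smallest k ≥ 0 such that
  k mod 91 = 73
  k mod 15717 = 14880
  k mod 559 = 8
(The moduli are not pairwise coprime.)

879315

gcd(91, 15717) = 13 and 13 | (14880 − 73), so the pair is consistent; merging gives k ≡ 109182 (mod 110019), where 110019 = lcm(91, 15717).
gcd(110019, 559) = 13 and 13 | (8 − 109182), so the pair is consistent; merging gives k ≡ 879315 (mod 4730817), where 4730817 = lcm(110019, 559).
The solution is unique modulo lcm(91, 15717, 559) = 4730817.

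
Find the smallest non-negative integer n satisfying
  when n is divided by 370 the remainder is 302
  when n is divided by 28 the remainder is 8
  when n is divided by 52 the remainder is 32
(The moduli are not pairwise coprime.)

2892

gcd(370, 28) = 2 and 2 | (8 − 302), so the pair is consistent; merging gives n ≡ 2892 (mod 5180), where 5180 = lcm(370, 28).
gcd(5180, 52) = 4 and 4 | (32 − 2892), so the pair is consistent; merging gives n ≡ 2892 (mod 67340), where 67340 = lcm(5180, 52).
The solution is unique modulo lcm(370, 28, 52) = 67340.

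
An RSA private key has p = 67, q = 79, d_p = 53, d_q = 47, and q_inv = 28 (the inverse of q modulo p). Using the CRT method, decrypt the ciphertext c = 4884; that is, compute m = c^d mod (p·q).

4908

m₁ = c^(d_p) mod p: c ≡ 60 (mod 67), and 60^53 mod 67 = 17.
m₂ = c^(d_q) mod q: c ≡ 65 (mod 79), and 65^47 mod 79 = 10.
h = q_inv·(m₁ − m₂) mod p = 28·(17 − 10) mod 67 = 62.
m = m₂ + h·q = 10 + 62·79 = 4908.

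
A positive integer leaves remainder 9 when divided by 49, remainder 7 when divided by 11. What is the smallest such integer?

205

From x ≡ 9 (mod 49) write x = 9 + 49t. Substituting into x ≡ 7 (mod 11) gives 49t ≡ 9 (mod 11), and since 5⁻¹ ≡ 9 (mod 11), t ≡ 4. Hence x ≡ 9 + 49·4 = 205 (mod 539).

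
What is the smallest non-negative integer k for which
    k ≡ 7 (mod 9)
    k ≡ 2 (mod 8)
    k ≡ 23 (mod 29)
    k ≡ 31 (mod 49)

From k ≡ 7 (mod 9) write k = 7 + 9t. Substituting into k ≡ 2 (mod 8) gives 9t ≡ 3 (mod 8), and since 1⁻¹ ≡ 1 (mod 8), t ≡ 3. Hence k ≡ 7 + 9·3 = 34 (mod 72).
From k ≡ 34 (mod 72) write k = 34 + 72t. Substituting into k ≡ 23 (mod 29) gives 72t ≡ 18 (mod 29), and since 14⁻¹ ≡ 27 (mod 29), t ≡ 22. Hence k ≡ 34 + 72·22 = 1618 (mod 2088).
From k ≡ 1618 (mod 2088) write k = 1618 + 2088t. Substituting into k ≡ 31 (mod 49) gives 2088t ≡ 30 (mod 49), and since 30⁻¹ ≡ 18 (mod 49), t ≡ 1. Hence k ≡ 1618 + 2088·1 = 3706 (mod 102312).

3706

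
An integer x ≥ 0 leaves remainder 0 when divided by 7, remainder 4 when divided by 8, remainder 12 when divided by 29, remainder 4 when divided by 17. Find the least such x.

13468

From x ≡ 0 (mod 7) write x = 0 + 7t. Substituting into x ≡ 4 (mod 8) gives 7t ≡ 4 (mod 8), and since 7⁻¹ ≡ 7 (mod 8), t ≡ 4. Hence x ≡ 0 + 7·4 = 28 (mod 56).
From x ≡ 28 (mod 56) write x = 28 + 56t. Substituting into x ≡ 12 (mod 29) gives 56t ≡ 13 (mod 29), and since 27⁻¹ ≡ 14 (mod 29), t ≡ 8. Hence x ≡ 28 + 56·8 = 476 (mod 1624).
From x ≡ 476 (mod 1624) write x = 476 + 1624t. Substituting into x ≡ 4 (mod 17) gives 1624t ≡ 4 (mod 17), and since 9⁻¹ ≡ 2 (mod 17), t ≡ 8. Hence x ≡ 476 + 1624·8 = 13468 (mod 27608).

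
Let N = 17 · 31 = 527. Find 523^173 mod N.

Mod 17: 523 ≡ 13; by Fermat, exponent reduces to 173 mod 16 = 13; 13^13 ≡ 13 (mod 17).
Mod 31: 523 ≡ 27; by Fermat, exponent reduces to 173 mod 30 = 23; 27^23 ≡ 29 (mod 31).
Combine by CRT: x ≡ 13 (mod 17), x ≡ 29 (mod 31) ⇒ x ≡ 370 (mod 527).

370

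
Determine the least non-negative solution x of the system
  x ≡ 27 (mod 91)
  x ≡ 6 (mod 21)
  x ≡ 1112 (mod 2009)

gcd(91, 21) = 7 and 7 | (6 − 27), so the pair is consistent; merging gives x ≡ 27 (mod 273), where 273 = lcm(91, 21).
gcd(273, 2009) = 7 and 7 | (1112 − 27), so the pair is consistent; merging gives x ≡ 29238 (mod 78351), where 78351 = lcm(273, 2009).
The solution is unique modulo lcm(91, 21, 2009) = 78351.

29238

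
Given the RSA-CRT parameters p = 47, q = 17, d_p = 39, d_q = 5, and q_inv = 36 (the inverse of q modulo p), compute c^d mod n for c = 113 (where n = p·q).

622

m₁ = c^(d_p) mod p: c ≡ 19 (mod 47), and 19^39 mod 47 = 11.
m₂ = c^(d_q) mod q: c ≡ 11 (mod 17), and 11^5 mod 17 = 10.
h = q_inv·(m₁ − m₂) mod p = 36·(11 − 10) mod 47 = 36.
m = m₂ + h·q = 10 + 36·17 = 622.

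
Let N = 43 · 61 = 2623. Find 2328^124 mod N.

2070

Mod 43: 2328 ≡ 6; by Fermat, exponent reduces to 124 mod 42 = 40; 6^40 ≡ 6 (mod 43).
Mod 61: 2328 ≡ 10; by Fermat, exponent reduces to 124 mod 60 = 4; 10^4 ≡ 57 (mod 61).
Combine by CRT: x ≡ 6 (mod 43), x ≡ 57 (mod 61) ⇒ x ≡ 2070 (mod 2623).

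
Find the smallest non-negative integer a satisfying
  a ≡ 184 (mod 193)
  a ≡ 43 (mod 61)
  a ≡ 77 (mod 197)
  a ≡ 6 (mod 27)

Combine the congruences pairwise.
From a ≡ 184 (mod 193) write a = 184 + 193t. Substituting into a ≡ 43 (mod 61) gives 193t ≡ 42 (mod 61), and since 10⁻¹ ≡ 55 (mod 61), t ≡ 53. Hence a ≡ 184 + 193·53 = 10413 (mod 11773).
From a ≡ 10413 (mod 11773) write a = 10413 + 11773t. Substituting into a ≡ 77 (mod 197) gives 11773t ≡ 105 (mod 197), and since 150⁻¹ ≡ 88 (mod 197), t ≡ 178. Hence a ≡ 10413 + 11773·178 = 2106007 (mod 2319281).
From a ≡ 2106007 (mod 2319281) write a = 2106007 + 2319281t. Substituting into a ≡ 6 (mod 27) gives 2319281t ≡ 26 (mod 27), and since 8⁻¹ ≡ 17 (mod 27), t ≡ 10. Hence a ≡ 2106007 + 2319281·10 = 25298817 (mod 62620587).

25298817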